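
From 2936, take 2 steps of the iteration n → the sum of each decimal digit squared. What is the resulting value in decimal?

10

2936 → 2² + 9² + 3² + 6² = 130
130 → 1² + 3² + 0² = 10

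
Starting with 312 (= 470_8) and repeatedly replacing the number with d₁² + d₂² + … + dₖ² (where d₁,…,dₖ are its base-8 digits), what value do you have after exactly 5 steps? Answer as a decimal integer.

312 = (4,7,0)_8 → 4² + 7² + 0² = 65
65 = (1,0,1)_8 → 1² + 0² + 1² = 2
2 = (2)_8 → 2² = 4
4 = (4)_8 → 4² = 16
16 = (2,0)_8 → 2² + 0² = 4

4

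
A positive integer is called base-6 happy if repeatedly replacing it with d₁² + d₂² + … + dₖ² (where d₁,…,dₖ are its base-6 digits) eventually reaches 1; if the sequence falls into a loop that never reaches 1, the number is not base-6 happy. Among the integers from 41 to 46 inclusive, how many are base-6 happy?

1

41: 41 → 26 → 20 → 13 → 5 → 25 → 17 → 29 → 41  (repeats 41)
42: 42 → 2 → 4 → 16 → 20 → 13 → 5 → 25 → 17 → 29 → 41 → 26 → 20  (repeats 20)
43: 43 → 3 → 9 → 10 → 17 → 29 → 41 → 26 → 20 → 13 → 5 → 25 → 17  (repeats 17)
44: 44 → 6 → 1  (reaches 1)
45: 45 → 11 → 26 → 20 → 13 → 5 → 25 → 17 → 29 → 41 → 26  (repeats 26)
46: 46 → 18 → 9 → 10 → 17 → 29 → 41 → 26 → 20 → 13 → 5 → 25 → 17  (repeats 17)
base-6 happy: 44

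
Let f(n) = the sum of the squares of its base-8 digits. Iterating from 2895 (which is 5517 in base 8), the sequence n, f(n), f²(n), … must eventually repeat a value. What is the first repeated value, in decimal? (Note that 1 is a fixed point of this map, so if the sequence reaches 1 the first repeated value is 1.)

5

2895 = (5,5,1,7)_8 → 5² + 5² + 1² + 7² = 100
100 = (1,4,4)_8 → 1² + 4² + 4² = 33
33 = (4,1)_8 → 4² + 1² = 17
17 = (2,1)_8 → 2² + 1² = 5
5 = (5)_8 → 5² = 25
25 = (3,1)_8 → 3² + 1² = 10
10 = (1,2)_8 → 1² + 2² = 5  — 5 already appeared earlier.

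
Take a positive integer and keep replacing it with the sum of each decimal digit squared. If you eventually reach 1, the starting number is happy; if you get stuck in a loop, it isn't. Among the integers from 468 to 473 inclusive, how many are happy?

468: 468 → 116 → 38 → 73 → 58 → 89 → 145 → 42 → 20 → 4 → 16 → 37 → 58  — not happy
469: 469 → 133 → 19 → 82 → 68 → 100 → 1  — happy
470: 470 → 65 → 61 → 37 → 58 → 89 → 145 → 42 → 20 → 4 → 16 → 37  — not happy
471: 471 → 66 → 72 → 53 → 34 → 25 → 29 → 85 → 89 → 145 → 42 → 20 → 4 → 16 → 37 → 58 → 89  — not happy
472: 472 → 69 → 117 → 51 → 26 → 40 → 16 → 37 → 58 → 89 → 145 → 42 → 20 → 4 → 16  — not happy
473: 473 → 74 → 65 → 61 → 37 → 58 → 89 → 145 → 42 → 20 → 4 → 16 → 37  — not happy
happy: 469

1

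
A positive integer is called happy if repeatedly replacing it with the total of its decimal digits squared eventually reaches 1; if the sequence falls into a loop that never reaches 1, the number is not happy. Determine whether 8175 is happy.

8175 → 8² + 1² + 7² + 5² = 139
139 → 1² + 3² + 9² = 91
91 → 9² + 1² = 82
82 → 8² + 2² = 68
68 → 6² + 8² = 100
100 → 1² + 0² + 0² = 1  — reached 1.

happy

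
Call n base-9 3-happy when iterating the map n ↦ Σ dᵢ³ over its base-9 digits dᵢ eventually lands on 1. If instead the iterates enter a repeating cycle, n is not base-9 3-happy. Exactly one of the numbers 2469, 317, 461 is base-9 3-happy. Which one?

2469

2469: 2469 → 145 → 345 → 99 → 9 → 1  — reaches 1 (base-9 3-happy)
317: 317 → 547 → 775 → 127 → 127  — repeats 127 (not base-9 3-happy)
461: 461 → 349 → 415 → 127 → 127  — repeats 127 (not base-9 3-happy)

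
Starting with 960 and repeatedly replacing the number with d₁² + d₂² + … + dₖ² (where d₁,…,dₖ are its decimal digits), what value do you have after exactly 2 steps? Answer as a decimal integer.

960 → 9² + 6² + 0² = 117
117 → 1² + 1² + 7² = 51

51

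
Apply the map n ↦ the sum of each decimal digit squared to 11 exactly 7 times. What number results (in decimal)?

145

11 → 1² + 1² = 1 + 1 = 2
2 → 2² = 4
4 → 4² = 16
16 → 1² + 6² = 1 + 36 = 37
37 → 3² + 7² = 9 + 49 = 58
58 → 5² + 8² = 25 + 64 = 89
89 → 8² + 9² = 64 + 81 = 145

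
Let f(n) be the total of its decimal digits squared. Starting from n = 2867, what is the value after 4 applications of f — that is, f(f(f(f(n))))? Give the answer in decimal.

25

2867 → 2² + 8² + 6² + 7² = 4 + 64 + 36 + 49 = 153
153 → 1² + 5² + 3² = 1 + 25 + 9 = 35
35 → 3² + 5² = 9 + 25 = 34
34 → 3² + 4² = 9 + 16 = 25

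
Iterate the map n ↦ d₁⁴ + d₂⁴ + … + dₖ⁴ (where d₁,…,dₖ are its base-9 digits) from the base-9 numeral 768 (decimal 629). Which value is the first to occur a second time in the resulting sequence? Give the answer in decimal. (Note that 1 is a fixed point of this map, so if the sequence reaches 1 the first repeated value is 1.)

629 = (7,6,8)_9 → 7⁴ + 6⁴ + 8⁴ = 7793
7793 = (1,1,6,1,8)_9 → 1⁴ + 1⁴ + 6⁴ + 1⁴ + 8⁴ = 5395
5395 = (7,3,5,4)_9 → 7⁴ + 3⁴ + 5⁴ + 4⁴ = 3363
3363 = (4,5,4,6)_9 → 4⁴ + 5⁴ + 4⁴ + 6⁴ = 2433
2433 = (3,3,0,3)_9 → 3⁴ + 3⁴ + 0⁴ + 3⁴ = 243
243 = (3,0,0)_9 → 3⁴ + 0⁴ + 0⁴ = 81
81 = (1,0,0)_9 → 1⁴ + 0⁴ + 0⁴ = 1  — reached the fixed point 1.
1 → 1, so 1 is the first repeated value.

1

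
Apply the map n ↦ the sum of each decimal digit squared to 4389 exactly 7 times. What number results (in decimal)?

4389 → 170
170 → 50
50 → 25
25 → 29
29 → 85
85 → 89
89 → 145

145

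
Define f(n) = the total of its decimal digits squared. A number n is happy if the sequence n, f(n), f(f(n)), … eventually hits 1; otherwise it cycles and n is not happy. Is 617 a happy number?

617 → 6² + 1² + 7² = 86
86 → 8² + 6² = 100
100 → 1² + 0² + 0² = 1  — reached 1.

happy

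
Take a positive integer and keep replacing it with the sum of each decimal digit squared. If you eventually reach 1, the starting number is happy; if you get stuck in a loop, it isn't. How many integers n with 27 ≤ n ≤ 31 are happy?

27: 27 → 53 → 34 → 25 → 29 → 85 → 89 → 145 → 42 → 20 → 4 → 16 → 37 → 58 → 89  (repeats 89)
28: 28 → 68 → 100 → 1  (reaches 1)
29: 29 → 85 → 89 → 145 → 42 → 20 → 4 → 16 → 37 → 58 → 89  (repeats 89)
30: 30 → 9 → 81 → 65 → 61 → 37 → 58 → 89 → 145 → 42 → 20 → 4 → 16 → 37  (repeats 37)
31: 31 → 10 → 1  (reaches 1)
happy: 28, 31

2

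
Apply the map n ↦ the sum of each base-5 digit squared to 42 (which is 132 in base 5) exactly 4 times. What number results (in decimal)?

42 = (1,3,2)_5 → 14
14 = (2,4)_5 → 20
20 = (4,0)_5 → 16
16 = (3,1)_5 → 10

10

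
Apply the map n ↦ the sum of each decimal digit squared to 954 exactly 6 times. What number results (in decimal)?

954 → 9² + 5² + 4² = 81 + 25 + 16 = 122
122 → 1² + 2² + 2² = 1 + 4 + 4 = 9
9 → 9² = 81
81 → 8² + 1² = 64 + 1 = 65
65 → 6² + 5² = 36 + 25 = 61
61 → 6² + 1² = 36 + 1 = 37

37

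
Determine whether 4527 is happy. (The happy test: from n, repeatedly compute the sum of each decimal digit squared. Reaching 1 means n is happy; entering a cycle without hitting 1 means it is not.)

4527 → 4² + 5² + 2² + 7² = 94
94 → 9² + 4² = 97
97 → 9² + 7² = 130
130 → 1² + 3² + 0² = 10
10 → 1² + 0² = 1  — reached 1.

happy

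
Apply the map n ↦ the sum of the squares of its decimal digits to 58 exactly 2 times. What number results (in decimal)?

145

58 → 89
89 → 145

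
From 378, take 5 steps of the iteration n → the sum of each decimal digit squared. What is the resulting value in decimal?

378 → 3² + 7² + 8² = 9 + 49 + 64 = 122
122 → 1² + 2² + 2² = 1 + 4 + 4 = 9
9 → 9² = 81
81 → 8² + 1² = 64 + 1 = 65
65 → 6² + 5² = 36 + 25 = 61

61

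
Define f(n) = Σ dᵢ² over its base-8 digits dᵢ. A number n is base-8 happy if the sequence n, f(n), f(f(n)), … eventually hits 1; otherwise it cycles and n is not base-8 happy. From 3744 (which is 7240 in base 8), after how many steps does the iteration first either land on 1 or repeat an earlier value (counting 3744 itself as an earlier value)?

4

3744 = (7,2,4,0)_8 → 7² + 2² + 4² + 0² = 49 + 4 + 16 + 0 = 69
69 = (1,0,5)_8 → 1² + 0² + 5² = 1 + 0 + 25 = 26
26 = (3,2)_8 → 3² + 2² = 9 + 4 = 13
13 = (1,5)_8 → 1² + 5² = 1 + 25 = 26  — 26 repeats.
That took 4 steps.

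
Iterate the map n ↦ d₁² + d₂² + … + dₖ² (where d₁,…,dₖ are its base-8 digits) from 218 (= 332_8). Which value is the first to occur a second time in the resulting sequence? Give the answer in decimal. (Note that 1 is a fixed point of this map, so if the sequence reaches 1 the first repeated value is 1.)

25

218 = (3,3,2)_8 → 3² + 3² + 2² = 9 + 9 + 4 = 22
22 = (2,6)_8 → 2² + 6² = 4 + 36 = 40
40 = (5,0)_8 → 5² + 0² = 25 + 0 = 25
25 = (3,1)_8 → 3² + 1² = 9 + 1 = 10
10 = (1,2)_8 → 1² + 2² = 1 + 4 = 5
5 = (5)_8 → 5² = 25  — 25 already appeared earlier.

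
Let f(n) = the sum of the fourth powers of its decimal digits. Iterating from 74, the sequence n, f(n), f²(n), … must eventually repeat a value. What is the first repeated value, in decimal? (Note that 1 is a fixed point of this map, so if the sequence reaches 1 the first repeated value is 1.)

74 → 2657
2657 → 4338
4338 → 4514
4514 → 1138
1138 → 4179
4179 → 9219
9219 → 13139
13139 → 6725
6725 → 4338  — 4338 already appeared earlier.

4338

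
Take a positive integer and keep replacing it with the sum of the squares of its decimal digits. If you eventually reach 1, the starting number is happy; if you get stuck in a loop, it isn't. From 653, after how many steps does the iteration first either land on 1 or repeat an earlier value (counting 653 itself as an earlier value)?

6

653 → 6² + 5² + 3² = 70
70 → 7² + 0² = 49
49 → 4² + 9² = 97
97 → 9² + 7² = 130
130 → 1² + 3² + 0² = 10
10 → 1² + 0² = 1  — reached 1.
That took 6 steps.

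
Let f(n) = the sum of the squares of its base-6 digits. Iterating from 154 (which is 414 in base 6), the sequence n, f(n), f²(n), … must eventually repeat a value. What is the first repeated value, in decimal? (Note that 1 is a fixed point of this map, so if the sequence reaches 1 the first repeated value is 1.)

41

154 = (4,1,4)_6 → 4² + 1² + 4² = 16 + 1 + 16 = 33
33 = (5,3)_6 → 5² + 3² = 25 + 9 = 34
34 = (5,4)_6 → 5² + 4² = 25 + 16 = 41
41 = (1,0,5)_6 → 1² + 0² + 5² = 1 + 0 + 25 = 26
26 = (4,2)_6 → 4² + 2² = 16 + 4 = 20
20 = (3,2)_6 → 3² + 2² = 9 + 4 = 13
13 = (2,1)_6 → 2² + 1² = 4 + 1 = 5
5 = (5)_6 → 5² = 25
25 = (4,1)_6 → 4² + 1² = 16 + 1 = 17
17 = (2,5)_6 → 2² + 5² = 4 + 25 = 29
29 = (4,5)_6 → 4² + 5² = 16 + 25 = 41  — 41 already appeared earlier.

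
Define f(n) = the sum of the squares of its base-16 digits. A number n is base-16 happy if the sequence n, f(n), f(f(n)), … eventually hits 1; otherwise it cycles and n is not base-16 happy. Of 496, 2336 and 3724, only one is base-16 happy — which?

3724

496: 496 → 226 → 200 → 208 → 169 → 181 → 146 → 85 → 50 → 13 → 169  — repeats 169 (not base-16 happy)
2336: 2336 → 85 → 50 → 13 → 169 → 181 → 146 → 85  — repeats 85 (not base-16 happy)
3724: 3724 → 404 → 98 → 40 → 68 → 32 → 4 → 16 → 1  — reaches 1 (base-16 happy)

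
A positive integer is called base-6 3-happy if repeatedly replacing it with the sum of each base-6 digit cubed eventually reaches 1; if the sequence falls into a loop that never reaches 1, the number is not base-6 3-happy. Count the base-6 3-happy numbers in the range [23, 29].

23: 23 → 152 → 73 → 9 → 28 → 128 → 62 → 73  (repeats 73)
24: 24 → 64 → 129 → 81 → 36 → 1  (reaches 1)
25: 25 → 65 → 190 → 190  (repeats 190)
26: 26 → 72 → 8 → 9 → 28 → 128 → 62 → 73 → 9  (repeats 9)
27: 27 → 91 → 36 → 1  (reaches 1)
28: 28 → 128 → 62 → 73 → 9 → 28  (repeats 28)
29: 29 → 189 → 153 → 92 → 43 → 3 → 27 → 91 → 36 → 1  (reaches 1)
base-6 3-happy: 24, 27, 29

3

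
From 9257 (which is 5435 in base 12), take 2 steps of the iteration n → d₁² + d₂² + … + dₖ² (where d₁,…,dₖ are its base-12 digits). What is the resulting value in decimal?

45

9257 = (5,4,3,5)_12 → 5² + 4² + 3² + 5² = 25 + 16 + 9 + 25 = 75
75 = (6,3)_12 → 6² + 3² = 36 + 9 = 45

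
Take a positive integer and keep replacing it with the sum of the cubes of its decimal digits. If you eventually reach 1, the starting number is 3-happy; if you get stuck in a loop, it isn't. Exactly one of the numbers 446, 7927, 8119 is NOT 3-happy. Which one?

446

446: 446 → 344 → 155 → 251 → 134 → 92 → 737 → 713 → 371 → 371  — repeats 371 (not 3-happy)
7927: 7927 → 1423 → 100 → 1  — reaches 1 (3-happy)
8119: 8119 → 1243 → 100 → 1  — reaches 1 (3-happy)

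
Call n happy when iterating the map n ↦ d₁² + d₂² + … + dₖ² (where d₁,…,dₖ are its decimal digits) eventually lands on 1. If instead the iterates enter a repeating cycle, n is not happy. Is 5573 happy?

not happy

5573 → 5² + 5² + 7² + 3² = 25 + 25 + 49 + 9 = 108
108 → 1² + 0² + 8² = 1 + 0 + 64 = 65
65 → 6² + 5² = 36 + 25 = 61
61 → 6² + 1² = 36 + 1 = 37
37 → 3² + 7² = 9 + 49 = 58
58 → 5² + 8² = 25 + 64 = 89
89 → 8² + 9² = 64 + 81 = 145
145 → 1² + 4² + 5² = 1 + 16 + 25 = 42
42 → 4² + 2² = 16 + 4 = 20
20 → 2² + 0² = 4 + 0 = 4
4 → 4² = 16
16 → 1² + 6² = 1 + 36 = 37  — 37 already seen; the sequence cycles without reaching 1.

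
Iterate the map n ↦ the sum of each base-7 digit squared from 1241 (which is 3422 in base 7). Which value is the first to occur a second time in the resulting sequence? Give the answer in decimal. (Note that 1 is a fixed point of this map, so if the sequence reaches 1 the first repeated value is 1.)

45

1241 = (3,4,2,2)_7 → 33
33 = (4,5)_7 → 41
41 = (5,6)_7 → 61
61 = (1,1,5)_7 → 27
27 = (3,6)_7 → 45
45 = (6,3)_7 → 45  — 45 already appeared earlier.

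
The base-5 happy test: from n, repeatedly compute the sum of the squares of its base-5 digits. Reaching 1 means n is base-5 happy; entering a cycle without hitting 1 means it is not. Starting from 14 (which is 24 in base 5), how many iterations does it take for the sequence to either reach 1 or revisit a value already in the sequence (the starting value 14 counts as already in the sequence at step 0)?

5

14 = (2,4)_5 → 2² + 4² = 4 + 16 = 20
20 = (4,0)_5 → 4² + 0² = 16 + 0 = 16
16 = (3,1)_5 → 3² + 1² = 9 + 1 = 10
10 = (2,0)_5 → 2² + 0² = 4 + 0 = 4
4 = (4)_5 → 4² = 16  — 16 repeats.
That took 5 steps.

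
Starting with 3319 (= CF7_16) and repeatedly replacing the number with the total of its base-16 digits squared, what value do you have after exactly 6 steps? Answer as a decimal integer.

3319 = (12,15,7)_16 → 12² + 15² + 7² = 418
418 = (1,10,2)_16 → 1² + 10² + 2² = 105
105 = (6,9)_16 → 6² + 9² = 117
117 = (7,5)_16 → 7² + 5² = 74
74 = (4,10)_16 → 4² + 10² = 116
116 = (7,4)_16 → 7² + 4² = 65

65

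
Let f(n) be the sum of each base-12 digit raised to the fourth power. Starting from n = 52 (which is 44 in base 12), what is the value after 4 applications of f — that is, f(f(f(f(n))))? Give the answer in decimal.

52 = (4,4)_12 → 4⁴ + 4⁴ = 512
512 = (3,6,8)_12 → 3⁴ + 6⁴ + 8⁴ = 5473
5473 = (3,2,0,1)_12 → 3⁴ + 2⁴ + 0⁴ + 1⁴ = 98
98 = (8,2)_12 → 8⁴ + 2⁴ = 4112

4112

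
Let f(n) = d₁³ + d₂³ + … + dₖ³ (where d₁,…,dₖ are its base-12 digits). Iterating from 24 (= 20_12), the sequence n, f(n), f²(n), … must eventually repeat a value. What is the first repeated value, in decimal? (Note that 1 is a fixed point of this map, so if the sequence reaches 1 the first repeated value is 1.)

24 = (2,0)_12 → 8
8 = (8)_12 → 512
512 = (3,6,8)_12 → 755
755 = (5,2,11)_12 → 1464
1464 = (10,2,0)_12 → 1008
1008 = (7,0,0)_12 → 343
343 = (2,4,7)_12 → 415
415 = (2,10,7)_12 → 1351
1351 = (9,4,7)_12 → 1136
1136 = (7,10,8)_12 → 1855
1855 = (1,0,10,7)_12 → 1344
1344 = (9,4,0)_12 → 793
793 = (5,6,1)_12 → 342
342 = (2,4,6)_12 → 288
288 = (2,0,0)_12 → 8  — 8 already appeared earlier.

8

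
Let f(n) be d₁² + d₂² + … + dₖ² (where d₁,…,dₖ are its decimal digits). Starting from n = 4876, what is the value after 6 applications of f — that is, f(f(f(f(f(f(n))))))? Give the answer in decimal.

58

4876 → 4² + 8² + 7² + 6² = 165
165 → 1² + 6² + 5² = 62
62 → 6² + 2² = 40
40 → 4² + 0² = 16
16 → 1² + 6² = 37
37 → 3² + 7² = 58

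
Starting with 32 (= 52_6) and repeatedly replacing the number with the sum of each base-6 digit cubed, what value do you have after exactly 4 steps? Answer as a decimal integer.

3

32 = (5,2)_6 → 5³ + 2³ = 125 + 8 = 133
133 = (3,4,1)_6 → 3³ + 4³ + 1³ = 27 + 64 + 1 = 92
92 = (2,3,2)_6 → 2³ + 3³ + 2³ = 8 + 27 + 8 = 43
43 = (1,1,1)_6 → 1³ + 1³ + 1³ = 1 + 1 + 1 = 3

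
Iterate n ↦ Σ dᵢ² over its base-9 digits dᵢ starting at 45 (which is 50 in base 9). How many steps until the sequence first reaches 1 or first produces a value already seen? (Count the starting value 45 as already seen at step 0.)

5

45 = (5,0)_9 → 5² + 0² = 25 + 0 = 25
25 = (2,7)_9 → 2² + 7² = 4 + 49 = 53
53 = (5,8)_9 → 5² + 8² = 25 + 64 = 89
89 = (1,0,8)_9 → 1² + 0² + 8² = 1 + 0 + 64 = 65
65 = (7,2)_9 → 7² + 2² = 49 + 4 = 53  — 53 repeats.
That took 5 steps.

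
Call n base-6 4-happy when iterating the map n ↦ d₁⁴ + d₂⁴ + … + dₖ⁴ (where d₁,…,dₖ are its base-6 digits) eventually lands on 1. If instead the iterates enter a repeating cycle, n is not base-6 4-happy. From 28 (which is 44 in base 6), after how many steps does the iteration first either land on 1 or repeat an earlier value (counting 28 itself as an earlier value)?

28 = (4,4)_6 → 4⁴ + 4⁴ = 256 + 256 = 512
512 = (2,2,1,2)_6 → 2⁴ + 2⁴ + 1⁴ + 2⁴ = 16 + 16 + 1 + 16 = 49
49 = (1,2,1)_6 → 1⁴ + 2⁴ + 1⁴ = 1 + 16 + 1 = 18
18 = (3,0)_6 → 3⁴ + 0⁴ = 81 + 0 = 81
81 = (2,1,3)_6 → 2⁴ + 1⁴ + 3⁴ = 16 + 1 + 81 = 98
98 = (2,4,2)_6 → 2⁴ + 4⁴ + 2⁴ = 16 + 256 + 16 = 288
288 = (1,2,0,0)_6 → 1⁴ + 2⁴ + 0⁴ + 0⁴ = 1 + 16 + 0 + 0 = 17
17 = (2,5)_6 → 2⁴ + 5⁴ = 16 + 625 = 641
641 = (2,5,4,5)_6 → 2⁴ + 5⁴ + 4⁴ + 5⁴ = 16 + 625 + 256 + 625 = 1522
1522 = (1,1,0,1,4)_6 → 1⁴ + 1⁴ + 0⁴ + 1⁴ + 4⁴ = 1 + 1 + 0 + 1 + 256 = 259
259 = (1,1,1,1)_6 → 1⁴ + 1⁴ + 1⁴ + 1⁴ = 1 + 1 + 1 + 1 = 4
4 = (4)_6 → 4⁴ = 256
256 = (1,1,0,4)_6 → 1⁴ + 1⁴ + 0⁴ + 4⁴ = 1 + 1 + 0 + 256 = 258
258 = (1,1,1,0)_6 → 1⁴ + 1⁴ + 1⁴ + 0⁴ = 1 + 1 + 1 + 0 = 3
3 = (3)_6 → 3⁴ = 81  — 81 repeats.
That took 15 steps.

15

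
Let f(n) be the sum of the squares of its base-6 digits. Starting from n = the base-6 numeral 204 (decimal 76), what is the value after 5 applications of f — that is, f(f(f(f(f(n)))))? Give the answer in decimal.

17

76 = (2,0,4)_6 → 2² + 0² + 4² = 20
20 = (3,2)_6 → 3² + 2² = 13
13 = (2,1)_6 → 2² + 1² = 5
5 = (5)_6 → 5² = 25
25 = (4,1)_6 → 4² + 1² = 17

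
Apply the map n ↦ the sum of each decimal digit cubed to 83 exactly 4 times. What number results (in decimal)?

83 → 8³ + 3³ = 539
539 → 5³ + 3³ + 9³ = 881
881 → 8³ + 8³ + 1³ = 1025
1025 → 1³ + 0³ + 2³ + 5³ = 134

134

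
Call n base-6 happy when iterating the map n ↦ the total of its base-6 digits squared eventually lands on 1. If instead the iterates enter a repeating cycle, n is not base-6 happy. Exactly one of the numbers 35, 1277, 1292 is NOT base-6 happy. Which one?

35: 35 → 50 → 9 → 10 → 17 → 29 → 41 → 26 → 20 → 13 → 5 → 25 → 17  — repeats 17 (not base-6 happy)
1277: 1277 → 79 → 6 → 1  — reaches 1 (base-6 happy)
1292: 1292 → 79 → 6 → 1  — reaches 1 (base-6 happy)

35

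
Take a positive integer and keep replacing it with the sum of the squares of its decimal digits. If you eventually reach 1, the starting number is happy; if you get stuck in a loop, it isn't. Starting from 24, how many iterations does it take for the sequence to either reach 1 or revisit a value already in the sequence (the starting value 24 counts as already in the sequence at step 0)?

24 → 2² + 4² = 20
20 → 2² + 0² = 4
4 → 4² = 16
16 → 1² + 6² = 37
37 → 3² + 7² = 58
58 → 5² + 8² = 89
89 → 8² + 9² = 145
145 → 1² + 4² + 5² = 42
42 → 4² + 2² = 20  — 20 repeats.
That took 9 steps.

9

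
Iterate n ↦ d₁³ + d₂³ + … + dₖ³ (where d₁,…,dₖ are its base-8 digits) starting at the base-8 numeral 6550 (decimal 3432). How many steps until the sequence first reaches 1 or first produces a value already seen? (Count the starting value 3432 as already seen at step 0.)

3432 = (6,5,5,0)_8 → 6³ + 5³ + 5³ + 0³ = 466
466 = (7,2,2)_8 → 7³ + 2³ + 2³ = 359
359 = (5,4,7)_8 → 5³ + 4³ + 7³ = 532
532 = (1,0,2,4)_8 → 1³ + 0³ + 2³ + 4³ = 73
73 = (1,1,1)_8 → 1³ + 1³ + 1³ = 3
3 = (3)_8 → 3³ = 27
27 = (3,3)_8 → 3³ + 3³ = 54
54 = (6,6)_8 → 6³ + 6³ = 432
432 = (6,6,0)_8 → 6³ + 6³ + 0³ = 432  — 432 repeats.
That took 9 steps.

9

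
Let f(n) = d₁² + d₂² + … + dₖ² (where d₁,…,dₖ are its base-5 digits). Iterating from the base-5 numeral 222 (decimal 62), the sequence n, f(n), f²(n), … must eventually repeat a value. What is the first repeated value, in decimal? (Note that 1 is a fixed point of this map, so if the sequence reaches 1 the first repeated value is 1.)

62 = (2,2,2)_5 → 12
12 = (2,2)_5 → 8
8 = (1,3)_5 → 10
10 = (2,0)_5 → 4
4 = (4)_5 → 16
16 = (3,1)_5 → 10  — 10 already appeared earlier.

10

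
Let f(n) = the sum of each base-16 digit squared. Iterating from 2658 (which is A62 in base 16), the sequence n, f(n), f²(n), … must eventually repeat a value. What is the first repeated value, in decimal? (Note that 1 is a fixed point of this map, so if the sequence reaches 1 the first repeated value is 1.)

169

2658 = (10,6,2)_16 → 10² + 6² + 2² = 140
140 = (8,12)_16 → 8² + 12² = 208
208 = (13,0)_16 → 13² + 0² = 169
169 = (10,9)_16 → 10² + 9² = 181
181 = (11,5)_16 → 11² + 5² = 146
146 = (9,2)_16 → 9² + 2² = 85
85 = (5,5)_16 → 5² + 5² = 50
50 = (3,2)_16 → 3² + 2² = 13
13 = (13)_16 → 13² = 169  — 169 already appeared earlier.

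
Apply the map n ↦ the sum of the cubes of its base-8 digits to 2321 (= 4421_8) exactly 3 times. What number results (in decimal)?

9

2321 = (4,4,2,1)_8 → 4³ + 4³ + 2³ + 1³ = 64 + 64 + 8 + 1 = 137
137 = (2,1,1)_8 → 2³ + 1³ + 1³ = 8 + 1 + 1 = 10
10 = (1,2)_8 → 1³ + 2³ = 1 + 8 = 9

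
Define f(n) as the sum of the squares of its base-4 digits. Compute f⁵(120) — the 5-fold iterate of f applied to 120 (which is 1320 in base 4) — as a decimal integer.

120 = (1,3,2,0)_4 → 14
14 = (3,2)_4 → 13
13 = (3,1)_4 → 10
10 = (2,2)_4 → 8
8 = (2,0)_4 → 4

4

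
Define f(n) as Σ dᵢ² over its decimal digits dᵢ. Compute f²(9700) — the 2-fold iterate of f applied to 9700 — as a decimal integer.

9700 → 9² + 7² + 0² + 0² = 81 + 49 + 0 + 0 = 130
130 → 1² + 3² + 0² = 1 + 9 + 0 = 10

10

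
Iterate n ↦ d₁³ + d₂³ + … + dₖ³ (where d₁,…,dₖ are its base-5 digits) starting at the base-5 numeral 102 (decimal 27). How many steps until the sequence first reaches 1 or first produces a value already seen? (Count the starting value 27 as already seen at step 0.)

27 = (1,0,2)_5 → 1³ + 0³ + 2³ = 1 + 0 + 8 = 9
9 = (1,4)_5 → 1³ + 4³ = 1 + 64 = 65
65 = (2,3,0)_5 → 2³ + 3³ + 0³ = 8 + 27 + 0 = 35
35 = (1,2,0)_5 → 1³ + 2³ + 0³ = 1 + 8 + 0 = 9  — 9 repeats.
That took 4 steps.

4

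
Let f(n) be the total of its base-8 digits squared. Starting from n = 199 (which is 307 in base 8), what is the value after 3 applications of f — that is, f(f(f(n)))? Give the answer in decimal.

199 = (3,0,7)_8 → 58
58 = (7,2)_8 → 53
53 = (6,5)_8 → 61

61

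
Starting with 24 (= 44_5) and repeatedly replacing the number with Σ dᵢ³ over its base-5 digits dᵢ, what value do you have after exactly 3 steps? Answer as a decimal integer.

24 = (4,4)_5 → 4³ + 4³ = 128
128 = (1,0,0,3)_5 → 1³ + 0³ + 0³ + 3³ = 28
28 = (1,0,3)_5 → 1³ + 0³ + 3³ = 28

28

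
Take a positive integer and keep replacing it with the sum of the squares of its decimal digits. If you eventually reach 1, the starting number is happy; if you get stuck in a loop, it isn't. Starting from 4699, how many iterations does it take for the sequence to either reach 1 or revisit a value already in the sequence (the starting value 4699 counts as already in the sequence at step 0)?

4699 → 214
214 → 21
21 → 5
5 → 25
25 → 29
29 → 85
85 → 89
89 → 145
145 → 42
42 → 20
20 → 4
4 → 16
16 → 37
37 → 58
58 → 89  — 89 repeats.
That took 15 steps.

15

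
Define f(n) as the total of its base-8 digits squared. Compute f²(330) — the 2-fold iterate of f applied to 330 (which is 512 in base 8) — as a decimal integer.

45

330 = (5,1,2)_8 → 5² + 1² + 2² = 30
30 = (3,6)_8 → 3² + 6² = 45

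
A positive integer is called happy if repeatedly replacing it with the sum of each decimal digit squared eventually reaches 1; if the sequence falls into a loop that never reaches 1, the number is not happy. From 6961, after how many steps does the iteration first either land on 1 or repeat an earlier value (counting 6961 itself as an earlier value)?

10

6961 → 154
154 → 42
42 → 20
20 → 4
4 → 16
16 → 37
37 → 58
58 → 89
89 → 145
145 → 42  — 42 repeats.
That took 10 steps.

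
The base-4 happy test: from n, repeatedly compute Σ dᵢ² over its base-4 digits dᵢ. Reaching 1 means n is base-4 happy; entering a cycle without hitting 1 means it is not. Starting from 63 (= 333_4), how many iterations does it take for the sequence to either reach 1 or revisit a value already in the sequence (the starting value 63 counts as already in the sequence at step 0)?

7

63 = (3,3,3)_4 → 3² + 3² + 3² = 9 + 9 + 9 = 27
27 = (1,2,3)_4 → 1² + 2² + 3² = 1 + 4 + 9 = 14
14 = (3,2)_4 → 3² + 2² = 9 + 4 = 13
13 = (3,1)_4 → 3² + 1² = 9 + 1 = 10
10 = (2,2)_4 → 2² + 2² = 4 + 4 = 8
8 = (2,0)_4 → 2² + 0² = 4 + 0 = 4
4 = (1,0)_4 → 1² + 0² = 1 + 0 = 1  — reached 1.
That took 7 steps.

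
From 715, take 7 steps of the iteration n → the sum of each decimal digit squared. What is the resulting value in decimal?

715 → 7² + 1² + 5² = 49 + 1 + 25 = 75
75 → 7² + 5² = 49 + 25 = 74
74 → 7² + 4² = 49 + 16 = 65
65 → 6² + 5² = 36 + 25 = 61
61 → 6² + 1² = 36 + 1 = 37
37 → 3² + 7² = 9 + 49 = 58
58 → 5² + 8² = 25 + 64 = 89

89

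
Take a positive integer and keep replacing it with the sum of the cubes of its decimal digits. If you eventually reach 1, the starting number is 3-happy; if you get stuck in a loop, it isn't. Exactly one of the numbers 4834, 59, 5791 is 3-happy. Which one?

4834: 4834 → 667 → 775 → 811 → 514 → 190 → 730 → 370 → 370  — repeats 370 (not 3-happy)
59: 59 → 854 → 701 → 344 → 155 → 251 → 134 → 92 → 737 → 713 → 371 → 371  — repeats 371 (not 3-happy)
5791: 5791 → 1198 → 1243 → 100 → 1  — reaches 1 (3-happy)

5791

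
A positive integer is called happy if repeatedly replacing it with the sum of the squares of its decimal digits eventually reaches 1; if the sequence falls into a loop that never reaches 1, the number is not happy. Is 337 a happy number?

337 → 67
67 → 85
85 → 89
89 → 145
145 → 42
42 → 20
20 → 4
4 → 16
16 → 37
37 → 58
58 → 89  — 89 already seen; the sequence cycles without reaching 1.

not happy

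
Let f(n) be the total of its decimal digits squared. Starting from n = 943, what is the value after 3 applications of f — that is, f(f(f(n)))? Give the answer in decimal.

58

943 → 9² + 4² + 3² = 81 + 16 + 9 = 106
106 → 1² + 0² + 6² = 1 + 0 + 36 = 37
37 → 3² + 7² = 9 + 49 = 58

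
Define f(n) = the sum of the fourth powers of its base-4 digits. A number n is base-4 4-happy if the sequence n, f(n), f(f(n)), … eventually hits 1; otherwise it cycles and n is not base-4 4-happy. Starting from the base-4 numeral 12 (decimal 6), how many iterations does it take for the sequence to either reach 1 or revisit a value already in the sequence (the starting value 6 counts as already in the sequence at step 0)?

4

6 = (1,2)_4 → 1⁴ + 2⁴ = 1 + 16 = 17
17 = (1,0,1)_4 → 1⁴ + 0⁴ + 1⁴ = 1 + 0 + 1 = 2
2 = (2)_4 → 2⁴ = 16
16 = (1,0,0)_4 → 1⁴ + 0⁴ + 0⁴ = 1 + 0 + 0 = 1  — reached 1.
That took 4 steps.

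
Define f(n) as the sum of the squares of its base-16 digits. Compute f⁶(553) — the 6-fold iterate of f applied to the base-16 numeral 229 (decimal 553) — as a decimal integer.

553 = (2,2,9)_16 → 2² + 2² + 9² = 4 + 4 + 81 = 89
89 = (5,9)_16 → 5² + 9² = 25 + 81 = 106
106 = (6,10)_16 → 6² + 10² = 36 + 100 = 136
136 = (8,8)_16 → 8² + 8² = 64 + 64 = 128
128 = (8,0)_16 → 8² + 0² = 64 + 0 = 64
64 = (4,0)_16 → 4² + 0² = 16 + 0 = 16

16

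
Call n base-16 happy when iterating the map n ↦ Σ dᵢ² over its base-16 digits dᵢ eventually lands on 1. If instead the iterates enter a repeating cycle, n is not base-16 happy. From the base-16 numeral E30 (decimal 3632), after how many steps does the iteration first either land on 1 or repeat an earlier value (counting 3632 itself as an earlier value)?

10

3632 = (14,3,0)_16 → 205
205 = (12,13)_16 → 313
313 = (1,3,9)_16 → 91
91 = (5,11)_16 → 146
146 = (9,2)_16 → 85
85 = (5,5)_16 → 50
50 = (3,2)_16 → 13
13 = (13)_16 → 169
169 = (10,9)_16 → 181
181 = (11,5)_16 → 146  — 146 repeats.
That took 10 steps.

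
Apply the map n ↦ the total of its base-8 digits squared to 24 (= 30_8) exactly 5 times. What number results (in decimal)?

24 = (3,0)_8 → 3² + 0² = 9
9 = (1,1)_8 → 1² + 1² = 2
2 = (2)_8 → 2² = 4
4 = (4)_8 → 4² = 16
16 = (2,0)_8 → 2² + 0² = 4

4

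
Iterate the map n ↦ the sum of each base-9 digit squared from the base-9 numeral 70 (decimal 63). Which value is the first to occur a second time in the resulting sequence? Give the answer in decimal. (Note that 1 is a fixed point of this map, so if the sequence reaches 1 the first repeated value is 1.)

41

63 = (7,0)_9 → 7² + 0² = 49
49 = (5,4)_9 → 5² + 4² = 41
41 = (4,5)_9 → 4² + 5² = 41  — 41 already appeared earlier.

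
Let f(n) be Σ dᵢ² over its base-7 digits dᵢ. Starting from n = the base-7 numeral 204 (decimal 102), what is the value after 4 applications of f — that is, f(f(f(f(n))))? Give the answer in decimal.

2

102 = (2,0,4)_7 → 2² + 0² + 4² = 4 + 0 + 16 = 20
20 = (2,6)_7 → 2² + 6² = 4 + 36 = 40
40 = (5,5)_7 → 5² + 5² = 25 + 25 = 50
50 = (1,0,1)_7 → 1² + 0² + 1² = 1 + 0 + 1 = 2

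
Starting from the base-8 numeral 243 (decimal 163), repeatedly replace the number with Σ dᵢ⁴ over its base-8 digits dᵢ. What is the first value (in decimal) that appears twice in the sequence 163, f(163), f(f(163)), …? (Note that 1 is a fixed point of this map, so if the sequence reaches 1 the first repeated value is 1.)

256

163 = (2,4,3)_8 → 2⁴ + 4⁴ + 3⁴ = 16 + 256 + 81 = 353
353 = (5,4,1)_8 → 5⁴ + 4⁴ + 1⁴ = 625 + 256 + 1 = 882
882 = (1,5,6,2)_8 → 1⁴ + 5⁴ + 6⁴ + 2⁴ = 1 + 625 + 1296 + 16 = 1938
1938 = (3,6,2,2)_8 → 3⁴ + 6⁴ + 2⁴ + 2⁴ = 81 + 1296 + 16 + 16 = 1409
1409 = (2,6,0,1)_8 → 2⁴ + 6⁴ + 0⁴ + 1⁴ = 16 + 1296 + 0 + 1 = 1313
1313 = (2,4,4,1)_8 → 2⁴ + 4⁴ + 4⁴ + 1⁴ = 16 + 256 + 256 + 1 = 529
529 = (1,0,2,1)_8 → 1⁴ + 0⁴ + 2⁴ + 1⁴ = 1 + 0 + 16 + 1 = 18
18 = (2,2)_8 → 2⁴ + 2⁴ = 16 + 16 = 32
32 = (4,0)_8 → 4⁴ + 0⁴ = 256 + 0 = 256
256 = (4,0,0)_8 → 4⁴ + 0⁴ + 0⁴ = 256 + 0 + 0 = 256  — 256 already appeared earlier.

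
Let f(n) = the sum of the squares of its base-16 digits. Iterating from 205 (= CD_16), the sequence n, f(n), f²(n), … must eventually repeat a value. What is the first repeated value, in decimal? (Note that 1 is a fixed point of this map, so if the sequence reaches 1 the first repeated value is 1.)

146

205 = (12,13)_16 → 12² + 13² = 313
313 = (1,3,9)_16 → 1² + 3² + 9² = 91
91 = (5,11)_16 → 5² + 11² = 146
146 = (9,2)_16 → 9² + 2² = 85
85 = (5,5)_16 → 5² + 5² = 50
50 = (3,2)_16 → 3² + 2² = 13
13 = (13)_16 → 13² = 169
169 = (10,9)_16 → 10² + 9² = 181
181 = (11,5)_16 → 11² + 5² = 146  — 146 already appeared earlier.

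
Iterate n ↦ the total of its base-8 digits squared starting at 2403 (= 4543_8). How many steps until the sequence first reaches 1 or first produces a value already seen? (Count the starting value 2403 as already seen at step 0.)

5

2403 = (4,5,4,3)_8 → 4² + 5² + 4² + 3² = 66
66 = (1,0,2)_8 → 1² + 0² + 2² = 5
5 = (5)_8 → 5² = 25
25 = (3,1)_8 → 3² + 1² = 10
10 = (1,2)_8 → 1² + 2² = 5  — 5 repeats.
That took 5 steps.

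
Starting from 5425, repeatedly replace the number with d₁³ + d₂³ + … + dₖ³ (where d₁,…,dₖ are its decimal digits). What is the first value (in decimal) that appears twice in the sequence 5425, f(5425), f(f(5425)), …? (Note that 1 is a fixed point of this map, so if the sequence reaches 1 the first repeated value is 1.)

370

5425 → 5³ + 4³ + 2³ + 5³ = 322
322 → 3³ + 2³ + 2³ = 43
43 → 4³ + 3³ = 91
91 → 9³ + 1³ = 730
730 → 7³ + 3³ + 0³ = 370
370 → 3³ + 7³ + 0³ = 370  — 370 already appeared earlier.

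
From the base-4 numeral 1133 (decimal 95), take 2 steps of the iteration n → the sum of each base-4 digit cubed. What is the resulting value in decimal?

35

95 = (1,1,3,3)_4 → 1³ + 1³ + 3³ + 3³ = 1 + 1 + 27 + 27 = 56
56 = (3,2,0)_4 → 3³ + 2³ + 0³ = 27 + 8 + 0 = 35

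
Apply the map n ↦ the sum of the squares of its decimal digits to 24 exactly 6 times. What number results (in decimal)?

24 → 2² + 4² = 20
20 → 2² + 0² = 4
4 → 4² = 16
16 → 1² + 6² = 37
37 → 3² + 7² = 58
58 → 5² + 8² = 89

89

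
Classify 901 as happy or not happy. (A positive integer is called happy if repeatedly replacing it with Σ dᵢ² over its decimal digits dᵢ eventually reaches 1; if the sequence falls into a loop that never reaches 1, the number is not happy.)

901 → 9² + 0² + 1² = 81 + 0 + 1 = 82
82 → 8² + 2² = 64 + 4 = 68
68 → 6² + 8² = 36 + 64 = 100
100 → 1² + 0² + 0² = 1 + 0 + 0 = 1  — reached 1.

happy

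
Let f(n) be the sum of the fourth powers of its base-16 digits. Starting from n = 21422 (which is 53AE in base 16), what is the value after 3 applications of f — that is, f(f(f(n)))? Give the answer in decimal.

7204

21422 = (5,3,10,14)_16 → 5⁴ + 3⁴ + 10⁴ + 14⁴ = 625 + 81 + 10000 + 38416 = 49122
49122 = (11,15,14,2)_16 → 11⁴ + 15⁴ + 14⁴ + 2⁴ = 14641 + 50625 + 38416 + 16 = 103698
103698 = (1,9,5,1,2)_16 → 1⁴ + 9⁴ + 5⁴ + 1⁴ + 2⁴ = 1 + 6561 + 625 + 1 + 16 = 7204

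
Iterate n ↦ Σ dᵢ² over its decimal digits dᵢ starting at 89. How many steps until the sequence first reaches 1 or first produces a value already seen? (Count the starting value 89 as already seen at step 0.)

89 → 8² + 9² = 64 + 81 = 145
145 → 1² + 4² + 5² = 1 + 16 + 25 = 42
42 → 4² + 2² = 16 + 4 = 20
20 → 2² + 0² = 4 + 0 = 4
4 → 4² = 16
16 → 1² + 6² = 1 + 36 = 37
37 → 3² + 7² = 9 + 49 = 58
58 → 5² + 8² = 25 + 64 = 89  — 89 repeats.
That took 8 steps.

8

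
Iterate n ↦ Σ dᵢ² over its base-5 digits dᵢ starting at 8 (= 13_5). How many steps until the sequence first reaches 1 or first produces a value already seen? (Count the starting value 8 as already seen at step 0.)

4

8 = (1,3)_5 → 10
10 = (2,0)_5 → 4
4 = (4)_5 → 16
16 = (3,1)_5 → 10  — 10 repeats.
That took 4 steps.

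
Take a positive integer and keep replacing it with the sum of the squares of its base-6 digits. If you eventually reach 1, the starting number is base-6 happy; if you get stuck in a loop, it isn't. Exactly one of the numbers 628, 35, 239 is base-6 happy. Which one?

628: 628 → 49 → 6 → 1  — reaches 1 (base-6 happy)
35: 35 → 50 → 9 → 10 → 17 → 29 → 41 → 26 → 20 → 13 → 5 → 25 → 17  — repeats 17 (not base-6 happy)
239: 239 → 35 → 50 → 9 → 10 → 17 → 29 → 41 → 26 → 20 → 13 → 5 → 25 → 17  — repeats 17 (not base-6 happy)

628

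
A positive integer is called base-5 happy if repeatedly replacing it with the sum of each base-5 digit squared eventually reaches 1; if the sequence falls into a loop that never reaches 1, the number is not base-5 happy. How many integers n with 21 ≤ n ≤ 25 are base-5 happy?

2

21: 21 → 17 → 13 → 13  — not base-5 happy
22: 22 → 20 → 16 → 10 → 4 → 16  — not base-5 happy
23: 23 → 25 → 1  — base-5 happy
24: 24 → 32 → 6 → 2 → 4 → 16 → 10 → 4  — not base-5 happy
25: 25 → 1  — base-5 happy
base-5 happy: 23, 25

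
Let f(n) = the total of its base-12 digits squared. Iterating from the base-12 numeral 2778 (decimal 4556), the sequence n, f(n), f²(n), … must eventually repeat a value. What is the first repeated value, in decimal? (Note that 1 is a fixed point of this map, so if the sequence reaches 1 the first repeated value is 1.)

4556 = (2,7,7,8)_12 → 2² + 7² + 7² + 8² = 4 + 49 + 49 + 64 = 166
166 = (1,1,10)_12 → 1² + 1² + 10² = 1 + 1 + 100 = 102
102 = (8,6)_12 → 8² + 6² = 64 + 36 = 100
100 = (8,4)_12 → 8² + 4² = 64 + 16 = 80
80 = (6,8)_12 → 6² + 8² = 36 + 64 = 100  — 100 already appeared earlier.

100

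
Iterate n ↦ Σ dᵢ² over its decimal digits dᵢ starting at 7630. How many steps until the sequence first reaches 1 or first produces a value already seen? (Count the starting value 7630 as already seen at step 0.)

7630 → 7² + 6² + 3² + 0² = 94
94 → 9² + 4² = 97
97 → 9² + 7² = 130
130 → 1² + 3² + 0² = 10
10 → 1² + 0² = 1  — reached 1.
That took 5 steps.

5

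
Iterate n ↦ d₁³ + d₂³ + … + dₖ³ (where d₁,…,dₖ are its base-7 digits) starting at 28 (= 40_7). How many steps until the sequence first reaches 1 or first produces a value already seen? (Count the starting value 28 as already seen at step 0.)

28 = (4,0)_7 → 4³ + 0³ = 64
64 = (1,2,1)_7 → 1³ + 2³ + 1³ = 10
10 = (1,3)_7 → 1³ + 3³ = 28  — 28 repeats.
That took 3 steps.

3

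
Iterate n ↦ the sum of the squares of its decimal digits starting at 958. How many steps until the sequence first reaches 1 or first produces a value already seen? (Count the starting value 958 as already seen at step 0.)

14

958 → 170
170 → 50
50 → 25
25 → 29
29 → 85
85 → 89
89 → 145
145 → 42
42 → 20
20 → 4
4 → 16
16 → 37
37 → 58
58 → 89  — 89 repeats.
That took 14 steps.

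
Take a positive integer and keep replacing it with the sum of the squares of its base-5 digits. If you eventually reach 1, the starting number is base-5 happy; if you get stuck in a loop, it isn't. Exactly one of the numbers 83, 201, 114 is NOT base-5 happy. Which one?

114

83: 83 → 19 → 25 → 1  — reaches 1 (base-5 happy)
201: 201 → 11 → 5 → 1  — reaches 1 (base-5 happy)
114: 114 → 36 → 6 → 2 → 4 → 16 → 10 → 4  — repeats 4 (not base-5 happy)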